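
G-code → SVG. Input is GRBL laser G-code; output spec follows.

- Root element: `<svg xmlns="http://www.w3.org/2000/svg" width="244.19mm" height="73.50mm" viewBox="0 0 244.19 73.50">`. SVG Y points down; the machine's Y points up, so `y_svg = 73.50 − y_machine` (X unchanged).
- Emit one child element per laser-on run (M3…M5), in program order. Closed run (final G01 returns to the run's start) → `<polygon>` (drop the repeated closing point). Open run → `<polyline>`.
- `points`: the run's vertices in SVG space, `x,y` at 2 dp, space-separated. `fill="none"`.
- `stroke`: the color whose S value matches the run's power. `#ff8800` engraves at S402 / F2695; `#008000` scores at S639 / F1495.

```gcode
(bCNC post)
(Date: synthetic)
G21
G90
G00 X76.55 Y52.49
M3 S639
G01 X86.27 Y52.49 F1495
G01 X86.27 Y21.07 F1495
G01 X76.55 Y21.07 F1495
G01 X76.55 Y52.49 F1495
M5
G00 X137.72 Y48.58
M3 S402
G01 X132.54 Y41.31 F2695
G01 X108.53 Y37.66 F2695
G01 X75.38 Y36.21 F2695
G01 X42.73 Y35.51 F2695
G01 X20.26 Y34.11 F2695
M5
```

<svg xmlns="http://www.w3.org/2000/svg" width="244.19mm" height="73.50mm" viewBox="0 0 244.19 73.50">
  <polygon points="76.55,21.01 86.27,21.01 86.27,52.43 76.55,52.43" fill="none" stroke="#008000"/>
  <polyline points="137.72,24.92 132.54,32.19 108.53,35.84 75.38,37.29 42.73,37.99 20.26,39.39" fill="none" stroke="#ff8800"/>
</svg>

y_svg = 73.50 − y_m.

[1] S639→`#008000` (score); closed run; points: 76.55,21.01 86.27,21.01 86.27,52.43 76.55,52.43

[2] S402→`#ff8800` (engrave); open run; points: 137.72,24.92 132.54,32.19 108.53,35.84 75.38,37.29 42.73,37.99 20.26,39.39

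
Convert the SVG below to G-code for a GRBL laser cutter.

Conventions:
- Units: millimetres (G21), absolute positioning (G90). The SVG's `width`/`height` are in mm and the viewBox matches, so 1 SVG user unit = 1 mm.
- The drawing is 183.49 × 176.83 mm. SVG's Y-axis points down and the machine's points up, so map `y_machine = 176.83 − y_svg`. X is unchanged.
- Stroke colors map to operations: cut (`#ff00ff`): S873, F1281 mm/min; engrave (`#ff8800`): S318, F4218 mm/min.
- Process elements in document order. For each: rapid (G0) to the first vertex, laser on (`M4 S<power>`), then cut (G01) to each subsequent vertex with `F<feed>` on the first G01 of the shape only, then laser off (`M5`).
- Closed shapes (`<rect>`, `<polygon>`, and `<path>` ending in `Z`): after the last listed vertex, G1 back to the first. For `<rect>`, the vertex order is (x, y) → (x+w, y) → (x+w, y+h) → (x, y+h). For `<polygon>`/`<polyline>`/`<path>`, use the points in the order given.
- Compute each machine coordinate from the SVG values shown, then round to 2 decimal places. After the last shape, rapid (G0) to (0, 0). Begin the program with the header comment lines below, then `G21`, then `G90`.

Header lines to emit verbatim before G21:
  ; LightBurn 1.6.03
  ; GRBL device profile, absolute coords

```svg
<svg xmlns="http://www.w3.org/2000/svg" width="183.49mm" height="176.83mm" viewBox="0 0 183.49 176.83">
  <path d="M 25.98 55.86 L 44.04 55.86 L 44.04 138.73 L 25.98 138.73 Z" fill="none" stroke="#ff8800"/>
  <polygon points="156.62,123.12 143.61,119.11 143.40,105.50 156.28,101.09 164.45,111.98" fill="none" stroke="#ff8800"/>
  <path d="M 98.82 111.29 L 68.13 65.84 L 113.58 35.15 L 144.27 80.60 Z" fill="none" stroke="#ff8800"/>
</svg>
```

Since the viewBox matches the mm dimensions, user units are millimetres directly. The only transform is the Y-flip y_m = 176.83 − y_svg.

Shape 1 is a rectangle drawn with `<path>`. Its stroke #ff8800 means engrave at S318, F4218. After flipping Y the toolpath is (25.98,120.97) → (44.04,120.97) → (44.04,38.10) → (25.98,38.10) → (25.98,120.97), returning to the start.

Shape 2 is a regular polygon drawn with `<polygon>`. Its stroke #ff8800 means engrave at S318, F4218. After flipping Y the toolpath is (156.62,53.71) → (143.61,57.72) → (143.40,71.33) → (156.28,75.74) → (164.45,64.85) → (156.62,53.71), returning to the start.

Shape 3 is a regular polygon drawn with `<path>`. Its stroke #ff8800 means engrave at S318, F4218. After flipping Y the toolpath is (98.82,65.54) → (68.13,110.99) → (113.58,141.68) → (144.27,96.23) → (98.82,65.54), returning to the start.

; LightBurn 1.6.03
; GRBL device profile, absolute coords
G21
G90
G0 X25.98 Y120.97
M4 S318
G01 X44.04 Y120.97 F4218
G01 X44.04 Y38.10
G01 X25.98 Y38.10
G01 X25.98 Y120.97
M5
G0 X156.62 Y53.71
M4 S318
G01 X143.61 Y57.72 F4218
G01 X143.40 Y71.33
G01 X156.28 Y75.74
G01 X164.45 Y64.85
G01 X156.62 Y53.71
M5
G0 X98.82 Y65.54
M4 S318
G01 X68.13 Y110.99 F4218
G01 X113.58 Y141.68
G01 X144.27 Y96.23
G01 X98.82 Y65.54
M5
G0 X0.00 Y0.00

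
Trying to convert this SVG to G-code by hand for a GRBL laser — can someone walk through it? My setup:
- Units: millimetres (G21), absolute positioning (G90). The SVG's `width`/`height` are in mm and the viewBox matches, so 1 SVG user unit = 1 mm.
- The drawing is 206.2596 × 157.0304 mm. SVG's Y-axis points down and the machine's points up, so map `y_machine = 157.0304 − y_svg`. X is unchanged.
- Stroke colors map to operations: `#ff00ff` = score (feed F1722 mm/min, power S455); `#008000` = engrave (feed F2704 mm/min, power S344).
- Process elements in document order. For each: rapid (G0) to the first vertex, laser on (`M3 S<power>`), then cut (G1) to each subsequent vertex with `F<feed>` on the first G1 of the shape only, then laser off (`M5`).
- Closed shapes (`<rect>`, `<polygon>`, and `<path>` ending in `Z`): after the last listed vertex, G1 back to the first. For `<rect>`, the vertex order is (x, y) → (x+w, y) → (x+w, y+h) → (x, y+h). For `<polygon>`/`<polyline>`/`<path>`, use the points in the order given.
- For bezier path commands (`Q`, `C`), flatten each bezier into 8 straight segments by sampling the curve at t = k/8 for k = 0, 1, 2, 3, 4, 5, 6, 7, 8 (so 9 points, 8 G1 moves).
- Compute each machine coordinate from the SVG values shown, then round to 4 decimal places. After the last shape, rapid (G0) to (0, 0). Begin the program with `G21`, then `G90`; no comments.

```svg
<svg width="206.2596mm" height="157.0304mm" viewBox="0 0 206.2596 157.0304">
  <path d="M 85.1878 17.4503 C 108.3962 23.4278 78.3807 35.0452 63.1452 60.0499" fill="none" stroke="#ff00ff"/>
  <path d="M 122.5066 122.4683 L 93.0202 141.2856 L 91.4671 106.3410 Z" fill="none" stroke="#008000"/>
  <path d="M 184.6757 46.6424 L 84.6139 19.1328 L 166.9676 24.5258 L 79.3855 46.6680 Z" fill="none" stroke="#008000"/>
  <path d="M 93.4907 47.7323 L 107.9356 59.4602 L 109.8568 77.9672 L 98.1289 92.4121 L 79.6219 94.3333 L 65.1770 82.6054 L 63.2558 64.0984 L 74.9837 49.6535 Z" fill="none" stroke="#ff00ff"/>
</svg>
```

viewBox `0 0 206.2596 157.0304` with mm width/height → 1 unit = 1 mm. Flip: y_m = 157.0304 − y_svg.

**Shape 1** — `<path>` cubic bezier, stroke `#ff00ff` → score (S455, F1722). Control points (SVG): P0=(85.1878,17.4503), P1=(108.3962,23.4278), P2=(78.3807,35.0452), P3=(63.1452,60.0499); sampled at t=k/8. Machine vertices: (85.1878,139.5801) → (91.5289,137.0590) → (93.6772,133.9184) → (92.4296,130.0675) → (88.5830,125.4155) → (82.9343,119.8716) → (76.2805,113.3450) → (69.4185,105.7449) → (63.1452,96.9805). Open path.

**Shape 2** — `<path>` regular polygon, stroke `#008000` → engrave (S344, F2704). Machine vertices: (122.5066,34.5621) → (93.0202,15.7448) → (91.4671,50.6894) → (122.5066,34.5621). Closed: final G1 returns to the first vertex.

**Shape 3** — `<path>` closed polygon, stroke `#008000` → engrave (S344, F2704). Machine vertices: (184.6757,110.3880) → (84.6139,137.8976) → (166.9676,132.5046) → (79.3855,110.3624) → (184.6757,110.3880). Closed: final G1 returns to the first vertex.

**Shape 4** — `<path>` regular polygon, stroke `#ff00ff` → score (S455, F1722). Machine vertices: (93.4907,109.2981) → (107.9356,97.5702) → (109.8568,79.0632) → (98.1289,64.6183) → (79.6219,62.6971) → (65.1770,74.4250) → (63.2558,92.9320) → (74.9837,107.3769) → (93.4907,109.2981). Closed: final G1 returns to the first vertex.

G21
G90
G0 X85.1878 Y139.5801
M3 S455
G1 X91.5289 Y137.0590 F1722
G1 X93.6772 Y133.9184
G1 X92.4296 Y130.0675
G1 X88.5830 Y125.4155
G1 X82.9343 Y119.8716
G1 X76.2805 Y113.3450
G1 X69.4185 Y105.7449
G1 X63.1452 Y96.9805
M5
G0 X122.5066 Y34.5621
M3 S344
G1 X93.0202 Y15.7448 F2704
G1 X91.4671 Y50.6894
G1 X122.5066 Y34.5621
M5
G0 X184.6757 Y110.3880
M3 S344
G1 X84.6139 Y137.8976 F2704
G1 X166.9676 Y132.5046
G1 X79.3855 Y110.3624
G1 X184.6757 Y110.3880
M5
G0 X93.4907 Y109.2981
M3 S455
G1 X107.9356 Y97.5702 F1722
G1 X109.8568 Y79.0632
G1 X98.1289 Y64.6183
G1 X79.6219 Y62.6971
G1 X65.1770 Y74.4250
G1 X63.2558 Y92.9320
G1 X74.9837 Y107.3769
G1 X93.4907 Y109.2981
M5
G0 X0.0000 Y0.0000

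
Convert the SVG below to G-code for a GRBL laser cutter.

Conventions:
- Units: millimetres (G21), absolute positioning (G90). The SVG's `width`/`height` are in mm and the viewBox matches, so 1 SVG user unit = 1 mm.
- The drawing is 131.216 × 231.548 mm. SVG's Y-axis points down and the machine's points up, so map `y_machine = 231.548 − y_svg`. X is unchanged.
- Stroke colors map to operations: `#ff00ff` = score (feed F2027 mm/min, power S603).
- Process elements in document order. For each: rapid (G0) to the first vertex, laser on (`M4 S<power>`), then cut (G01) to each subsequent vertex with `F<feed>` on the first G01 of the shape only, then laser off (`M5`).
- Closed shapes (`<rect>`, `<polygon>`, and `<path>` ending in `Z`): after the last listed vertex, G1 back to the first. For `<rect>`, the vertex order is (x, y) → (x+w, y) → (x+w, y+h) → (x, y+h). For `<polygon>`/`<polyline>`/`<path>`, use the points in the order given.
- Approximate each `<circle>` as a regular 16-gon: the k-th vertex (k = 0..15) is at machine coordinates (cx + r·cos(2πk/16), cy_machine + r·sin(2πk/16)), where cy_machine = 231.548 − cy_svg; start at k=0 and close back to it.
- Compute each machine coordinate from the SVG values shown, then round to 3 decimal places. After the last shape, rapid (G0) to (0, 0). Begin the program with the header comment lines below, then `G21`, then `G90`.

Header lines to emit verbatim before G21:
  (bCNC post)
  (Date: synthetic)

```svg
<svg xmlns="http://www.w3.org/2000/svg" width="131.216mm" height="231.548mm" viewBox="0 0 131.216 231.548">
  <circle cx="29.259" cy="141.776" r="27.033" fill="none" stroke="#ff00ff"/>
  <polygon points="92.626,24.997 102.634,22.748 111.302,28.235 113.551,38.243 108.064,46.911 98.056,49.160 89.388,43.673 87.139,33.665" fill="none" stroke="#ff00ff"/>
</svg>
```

1 u = 1 mm; y_m = 231.548 − y.

[1] `<circle>` circle, #ff00ff→score S603 F2027: (56.292,89.772) → (54.234,100.117) → (48.374,108.887) → (39.604,114.747) → (29.259,116.805) → (18.914,114.747) → (10.144,108.887) → (4.284,100.117) → (2.226,89.772) → (4.284,79.427) → (10.144,70.657) → (18.914,64.797) → (29.259,62.739) → (39.604,64.797) → (48.374,70.657) → (54.234,79.427) → (56.292,89.772) (closed)

[2] `<polygon>` regular polygon, #ff00ff→score S603 F2027: (92.626,206.551) → (102.634,208.800) → (111.302,203.313) → (113.551,193.305) → (108.064,184.637) → (98.056,182.388) → (89.388,187.875) → (87.139,197.883) → (92.626,206.551) (closed)

(bCNC post)
(Date: synthetic)
G21
G90
G0 X56.292 Y89.772
M4 S603
G01 X54.234 Y100.117 F2027
G01 X48.374 Y108.887
G01 X39.604 Y114.747
G01 X29.259 Y116.805
G01 X18.914 Y114.747
G01 X10.144 Y108.887
G01 X4.284 Y100.117
G01 X2.226 Y89.772
G01 X4.284 Y79.427
G01 X10.144 Y70.657
G01 X18.914 Y64.797
G01 X29.259 Y62.739
G01 X39.604 Y64.797
G01 X48.374 Y70.657
G01 X54.234 Y79.427
G01 X56.292 Y89.772
M5
G0 X92.626 Y206.551
M4 S603
G01 X102.634 Y208.800 F2027
G01 X111.302 Y203.313
G01 X113.551 Y193.305
G01 X108.064 Y184.637
G01 X98.056 Y182.388
G01 X89.388 Y187.875
G01 X87.139 Y197.883
G01 X92.626 Y206.551
M5
G0 X0.000 Y0.000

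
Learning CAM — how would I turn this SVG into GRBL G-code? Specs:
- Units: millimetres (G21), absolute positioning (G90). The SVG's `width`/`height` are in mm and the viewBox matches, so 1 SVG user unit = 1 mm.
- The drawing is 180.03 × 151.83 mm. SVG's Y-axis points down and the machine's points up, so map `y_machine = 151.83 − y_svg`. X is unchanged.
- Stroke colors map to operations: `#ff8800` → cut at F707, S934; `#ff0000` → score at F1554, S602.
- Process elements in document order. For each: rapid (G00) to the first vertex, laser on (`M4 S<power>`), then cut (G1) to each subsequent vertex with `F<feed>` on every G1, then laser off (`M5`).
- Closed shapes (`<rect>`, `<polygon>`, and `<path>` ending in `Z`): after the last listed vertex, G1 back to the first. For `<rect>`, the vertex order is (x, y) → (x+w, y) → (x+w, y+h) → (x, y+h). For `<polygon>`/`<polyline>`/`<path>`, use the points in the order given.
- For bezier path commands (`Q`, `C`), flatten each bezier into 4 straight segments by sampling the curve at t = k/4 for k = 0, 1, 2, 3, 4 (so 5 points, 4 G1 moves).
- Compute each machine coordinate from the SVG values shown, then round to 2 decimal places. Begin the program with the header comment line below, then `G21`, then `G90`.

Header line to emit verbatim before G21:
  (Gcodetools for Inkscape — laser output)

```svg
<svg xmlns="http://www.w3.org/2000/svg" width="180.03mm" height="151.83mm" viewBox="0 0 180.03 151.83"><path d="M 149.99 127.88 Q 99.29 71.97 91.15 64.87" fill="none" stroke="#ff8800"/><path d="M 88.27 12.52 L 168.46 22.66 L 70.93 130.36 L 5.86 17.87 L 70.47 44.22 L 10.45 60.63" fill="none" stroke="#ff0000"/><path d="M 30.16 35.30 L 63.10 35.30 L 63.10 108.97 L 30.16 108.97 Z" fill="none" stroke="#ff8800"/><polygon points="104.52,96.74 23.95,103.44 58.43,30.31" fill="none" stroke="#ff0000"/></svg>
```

viewBox `0 0 180.03 151.83` with mm width/height → 1 unit = 1 mm. Flip: y_m = 151.83 − y_svg.

**Shape 1** — `<path>` quadratic bezier, stroke `#ff8800` → cut (S934, F707). Control points (SVG): P0=(149.99,127.88), P1=(99.29,71.97), P2=(91.15,64.87); sampled at t=k/4. Machine vertices: (149.99,23.95) → (127.30,48.85) → (109.93,67.66) → (97.88,80.36) → (91.15,86.96). Open path.

**Shape 2** — `<path>` open polyline, stroke `#ff0000` → score (S602, F1554). Machine vertices: (88.27,139.31) → (168.46,129.17) → (70.93,21.47) → (5.86,133.96) → (70.47,107.61) → (10.45,91.20). Open path.

**Shape 3** — `<path>` rectangle, stroke `#ff8800` → cut (S934, F707). Machine vertices: (30.16,116.53) → (63.10,116.53) → (63.10,42.86) → (30.16,42.86) → (30.16,116.53). Closed: final G1 returns to the first vertex.

**Shape 4** — `<polygon>` regular polygon, stroke `#ff0000` → score (S602, F1554). Machine vertices: (104.52,55.09) → (23.95,48.39) → (58.43,121.52) → (104.52,55.09). Closed: final G1 returns to the first vertex.

(Gcodetools for Inkscape — laser output)
G21
G90
G00 X149.99 Y23.95
M4 S934
G1 X127.30 Y48.85 F707
G1 X109.93 Y67.66 F707
G1 X97.88 Y80.36 F707
G1 X91.15 Y86.96 F707
M5
G00 X88.27 Y139.31
M4 S602
G1 X168.46 Y129.17 F1554
G1 X70.93 Y21.47 F1554
G1 X5.86 Y133.96 F1554
G1 X70.47 Y107.61 F1554
G1 X10.45 Y91.20 F1554
M5
G00 X30.16 Y116.53
M4 S934
G1 X63.10 Y116.53 F707
G1 X63.10 Y42.86 F707
G1 X30.16 Y42.86 F707
G1 X30.16 Y116.53 F707
M5
G00 X104.52 Y55.09
M4 S602
G1 X23.95 Y48.39 F1554
G1 X58.43 Y121.52 F1554
G1 X104.52 Y55.09 F1554
M5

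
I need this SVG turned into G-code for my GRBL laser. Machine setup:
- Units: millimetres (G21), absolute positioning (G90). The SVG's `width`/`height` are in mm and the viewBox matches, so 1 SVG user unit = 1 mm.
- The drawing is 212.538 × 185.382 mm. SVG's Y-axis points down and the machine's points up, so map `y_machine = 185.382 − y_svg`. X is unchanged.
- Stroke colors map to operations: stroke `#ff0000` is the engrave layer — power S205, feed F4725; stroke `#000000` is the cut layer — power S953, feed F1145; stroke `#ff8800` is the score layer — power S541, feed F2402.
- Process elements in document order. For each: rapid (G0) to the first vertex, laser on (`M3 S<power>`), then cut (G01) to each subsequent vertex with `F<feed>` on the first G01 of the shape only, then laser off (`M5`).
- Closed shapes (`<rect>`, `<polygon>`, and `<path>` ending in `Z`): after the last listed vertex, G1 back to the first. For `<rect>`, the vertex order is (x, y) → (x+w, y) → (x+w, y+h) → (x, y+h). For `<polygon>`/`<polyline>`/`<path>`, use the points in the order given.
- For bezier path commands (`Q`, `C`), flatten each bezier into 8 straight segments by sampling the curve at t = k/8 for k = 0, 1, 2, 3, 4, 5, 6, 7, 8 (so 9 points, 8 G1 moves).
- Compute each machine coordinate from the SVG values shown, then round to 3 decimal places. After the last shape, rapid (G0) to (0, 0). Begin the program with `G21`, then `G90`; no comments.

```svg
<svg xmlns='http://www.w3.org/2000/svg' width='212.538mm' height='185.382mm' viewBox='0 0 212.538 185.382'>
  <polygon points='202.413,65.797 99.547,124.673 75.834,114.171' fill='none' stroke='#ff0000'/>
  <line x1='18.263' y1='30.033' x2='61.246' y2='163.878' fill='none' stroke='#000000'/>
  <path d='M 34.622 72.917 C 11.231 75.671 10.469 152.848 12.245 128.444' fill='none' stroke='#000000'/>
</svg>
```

viewBox `0 0 212.538 185.382` with mm width/height → 1 unit = 1 mm. Flip: y_m = 185.382 − y_svg.

**Shape 1** — `<polygon>` closed polygon, stroke `#ff0000` → engrave (S205, F4725). Machine vertices: (202.413,119.585) → (99.547,60.709) → (75.834,71.211) → (202.413,119.585). Closed: final G1 returns to the first vertex.

**Shape 2** — `<line>` line segment, stroke `#000000` → cut (S953, F1145). Machine vertices: (18.263,155.349) → (61.246,21.504). Open path.

**Shape 3** — `<path>` cubic bezier, stroke `#000000` → cut (S953, F1145). Control points (SVG): P0=(34.622,72.917), P1=(11.231,75.671), P2=(10.469,152.848), P3=(12.245,128.444); sampled at t=k/8. Machine vertices: (34.622,112.465) → (26.872,108.287) → (21.008,99.195) → (16.794,87.251) → (13.996,74.517) → (12.377,63.057) → (11.703,54.931) → (11.737,52.204) → (12.245,56.938). Open path.

G21
G90
G0 X202.413 Y119.585
M3 S205
G01 X99.547 Y60.709 F4725
G01 X75.834 Y71.211
G01 X202.413 Y119.585
M5
G0 X18.263 Y155.349
M3 S953
G01 X61.246 Y21.504 F1145
M5
G0 X34.622 Y112.465
M3 S953
G01 X26.872 Y108.287 F1145
G01 X21.008 Y99.195
G01 X16.794 Y87.251
G01 X13.996 Y74.517
G01 X12.377 Y63.057
G01 X11.703 Y54.931
G01 X11.737 Y52.204
G01 X12.245 Y56.938
M5
G0 X0.000 Y0.000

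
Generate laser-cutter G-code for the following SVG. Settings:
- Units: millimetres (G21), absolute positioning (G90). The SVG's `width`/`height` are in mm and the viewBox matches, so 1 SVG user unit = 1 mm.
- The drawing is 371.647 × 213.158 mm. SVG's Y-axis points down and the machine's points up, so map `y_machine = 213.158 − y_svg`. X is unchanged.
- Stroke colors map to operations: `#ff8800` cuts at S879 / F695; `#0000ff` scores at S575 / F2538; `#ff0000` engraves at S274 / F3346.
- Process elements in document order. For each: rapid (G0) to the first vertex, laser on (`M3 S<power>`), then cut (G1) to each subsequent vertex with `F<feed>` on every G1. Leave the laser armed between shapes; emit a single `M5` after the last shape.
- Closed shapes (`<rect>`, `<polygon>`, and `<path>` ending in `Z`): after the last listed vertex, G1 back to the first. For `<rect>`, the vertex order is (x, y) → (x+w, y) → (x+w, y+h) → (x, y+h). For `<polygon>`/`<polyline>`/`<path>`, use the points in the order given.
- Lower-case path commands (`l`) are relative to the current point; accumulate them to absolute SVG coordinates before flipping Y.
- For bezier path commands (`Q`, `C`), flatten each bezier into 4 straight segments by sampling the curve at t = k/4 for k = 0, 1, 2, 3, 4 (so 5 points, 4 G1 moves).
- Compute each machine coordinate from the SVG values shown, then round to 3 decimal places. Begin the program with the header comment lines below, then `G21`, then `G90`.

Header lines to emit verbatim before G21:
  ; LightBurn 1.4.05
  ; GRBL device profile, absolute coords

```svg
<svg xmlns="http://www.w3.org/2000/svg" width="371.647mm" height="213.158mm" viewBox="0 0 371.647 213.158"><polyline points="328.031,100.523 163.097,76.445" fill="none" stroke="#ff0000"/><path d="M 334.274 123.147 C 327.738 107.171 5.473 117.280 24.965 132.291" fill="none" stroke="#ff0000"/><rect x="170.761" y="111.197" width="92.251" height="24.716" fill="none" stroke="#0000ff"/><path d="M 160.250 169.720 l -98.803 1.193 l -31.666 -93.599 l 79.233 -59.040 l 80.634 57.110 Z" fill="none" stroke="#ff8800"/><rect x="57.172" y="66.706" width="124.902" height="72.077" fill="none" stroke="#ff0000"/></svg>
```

1 u = 1 mm; y_m = 213.158 − y.

[1] `<polyline>` line segment, #ff0000→engrave S274 F3346: (328.031,112.635) → (163.097,136.713)

[2] `<path>` cubic bezier, #ff0000→engrave S274 F3346: (334.274,90.011) → (280.446,97.433) → (169.859,97.059) → (64.152,90.875) → (24.965,80.867)

[3] `<rect>` rectangle, #0000ff→score S575 F2538: (170.761,101.961) → (263.012,101.961) → (263.012,77.245) → (170.761,77.245) → (170.761,101.961) (closed)

[4] `<path>` regular polygon, #ff8800→cut S879 F695: (160.250,43.438) → (61.447,42.245) → (29.781,135.844) → (109.014,194.884) → (189.648,137.774) → (160.250,43.438) (closed)

[5] `<rect>` rectangle, #ff0000→engrave S274 F3346: (57.172,146.452) → (182.074,146.452) → (182.074,74.375) → (57.172,74.375) → (57.172,146.452) (closed)

; LightBurn 1.4.05
; GRBL device profile, absolute coords
G21
G90
G0 X328.031 Y112.635
M3 S274
G1 X163.097 Y136.713 F3346
G0 X334.274 Y90.011
M3 S274
G1 X280.446 Y97.433 F3346
G1 X169.859 Y97.059 F3346
G1 X64.152 Y90.875 F3346
G1 X24.965 Y80.867 F3346
G0 X170.761 Y101.961
M3 S575
G1 X263.012 Y101.961 F2538
G1 X263.012 Y77.245 F2538
G1 X170.761 Y77.245 F2538
G1 X170.761 Y101.961 F2538
G0 X160.250 Y43.438
M3 S879
G1 X61.447 Y42.245 F695
G1 X29.781 Y135.844 F695
G1 X109.014 Y194.884 F695
G1 X189.648 Y137.774 F695
G1 X160.250 Y43.438 F695
G0 X57.172 Y146.452
M3 S274
G1 X182.074 Y146.452 F3346
G1 X182.074 Y74.375 F3346
G1 X57.172 Y74.375 F3346
G1 X57.172 Y146.452 F3346
M5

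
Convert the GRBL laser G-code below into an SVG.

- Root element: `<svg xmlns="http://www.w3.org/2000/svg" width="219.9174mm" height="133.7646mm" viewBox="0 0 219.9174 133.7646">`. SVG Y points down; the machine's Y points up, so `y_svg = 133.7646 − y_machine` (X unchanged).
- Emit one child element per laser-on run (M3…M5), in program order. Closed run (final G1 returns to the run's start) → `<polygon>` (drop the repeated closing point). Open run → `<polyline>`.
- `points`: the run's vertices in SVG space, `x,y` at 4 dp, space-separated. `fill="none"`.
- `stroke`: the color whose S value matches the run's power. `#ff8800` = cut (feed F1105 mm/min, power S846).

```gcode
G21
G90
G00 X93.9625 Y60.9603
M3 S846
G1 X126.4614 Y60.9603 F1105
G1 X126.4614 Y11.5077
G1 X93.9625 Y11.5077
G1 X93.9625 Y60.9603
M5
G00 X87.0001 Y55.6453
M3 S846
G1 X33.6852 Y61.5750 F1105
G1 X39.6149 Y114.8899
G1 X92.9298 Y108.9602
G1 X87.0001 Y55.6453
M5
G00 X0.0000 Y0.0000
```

Machine Y-up, SVG Y-down with viewBox height 133.7646, so y_svg = 133.7646 − y_machine; X carries over. Every run uses S846, so all elements get stroke `#ff8800` (cut).

Run 1: The run returns to its start, so emit a `<polygon>` with points (Y-flipped): 93.9625,72.8043 126.4614,72.8043 126.4614,122.2569 93.9625,122.2569.

Run 2: The run returns to its start, so emit a `<polygon>` with points (Y-flipped): 87.0001,78.1193 33.6852,72.1896 39.6149,18.8747 92.9298,24.8044.

<svg xmlns="http://www.w3.org/2000/svg" width="219.9174mm" height="133.7646mm" viewBox="0 0 219.9174 133.7646">
  <polygon points="93.9625,72.8043 126.4614,72.8043 126.4614,122.2569 93.9625,122.2569" fill="none" stroke="#ff8800"/>
  <polygon points="87.0001,78.1193 33.6852,72.1896 39.6149,18.8747 92.9298,24.8044" fill="none" stroke="#ff8800"/>
</svg>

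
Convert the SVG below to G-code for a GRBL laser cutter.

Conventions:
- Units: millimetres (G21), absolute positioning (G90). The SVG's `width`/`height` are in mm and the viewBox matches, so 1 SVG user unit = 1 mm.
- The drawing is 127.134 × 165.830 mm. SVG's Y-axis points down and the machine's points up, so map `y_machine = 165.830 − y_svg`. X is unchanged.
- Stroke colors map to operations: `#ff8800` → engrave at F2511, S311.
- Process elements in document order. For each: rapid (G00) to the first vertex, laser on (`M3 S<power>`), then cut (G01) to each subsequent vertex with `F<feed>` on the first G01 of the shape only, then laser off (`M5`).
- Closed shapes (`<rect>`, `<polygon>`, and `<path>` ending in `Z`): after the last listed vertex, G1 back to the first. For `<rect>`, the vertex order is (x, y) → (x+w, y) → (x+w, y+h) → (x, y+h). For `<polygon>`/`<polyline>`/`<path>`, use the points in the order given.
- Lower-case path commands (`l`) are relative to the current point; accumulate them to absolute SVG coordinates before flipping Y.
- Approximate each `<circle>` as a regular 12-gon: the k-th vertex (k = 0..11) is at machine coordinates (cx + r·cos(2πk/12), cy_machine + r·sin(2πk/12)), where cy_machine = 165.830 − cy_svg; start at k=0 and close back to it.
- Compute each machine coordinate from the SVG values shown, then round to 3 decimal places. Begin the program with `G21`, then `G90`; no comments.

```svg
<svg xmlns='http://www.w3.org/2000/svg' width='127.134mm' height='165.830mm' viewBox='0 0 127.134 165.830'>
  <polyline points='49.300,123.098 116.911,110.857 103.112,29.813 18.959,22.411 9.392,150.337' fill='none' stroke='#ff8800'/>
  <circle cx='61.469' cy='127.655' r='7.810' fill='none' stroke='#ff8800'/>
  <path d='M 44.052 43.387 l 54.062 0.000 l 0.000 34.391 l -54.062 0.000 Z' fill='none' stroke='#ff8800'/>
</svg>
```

viewBox `0 0 127.134 165.830` with mm width/height → 1 unit = 1 mm. Flip: y_m = 165.830 − y_svg.

**Shape 1** — `<polyline>` open polyline, stroke `#ff8800` → engrave (S311, F2511). Machine vertices: (49.300,42.732) → (116.911,54.973) → (103.112,136.017) → (18.959,143.419) → (9.392,15.493). Open path.

**Shape 2** — `<circle>` circle, stroke `#ff8800` → engrave (S311, F2511). Machine vertices: (69.279,38.175) → (68.233,42.080) → (65.374,44.939) → (61.469,45.985) → (57.564,44.939) → (54.705,42.080) → (53.659,38.175) → (54.705,34.270) → (57.564,31.411) → (61.469,30.365) → (65.374,31.411) → (68.233,34.270) → (69.279,38.175). Closed: final G1 returns to the first vertex.

**Shape 3** — `<path>` rectangle, stroke `#ff8800` → engrave (S311, F2511). Machine vertices: (44.052,122.443) → (98.114,122.443) → (98.114,88.052) → (44.052,88.052) → (44.052,122.443). Closed: final G1 returns to the first vertex.

G21
G90
G00 X49.300 Y42.732
M3 S311
G01 X116.911 Y54.973 F2511
G01 X103.112 Y136.017
G01 X18.959 Y143.419
G01 X9.392 Y15.493
M5
G00 X69.279 Y38.175
M3 S311
G01 X68.233 Y42.080 F2511
G01 X65.374 Y44.939
G01 X61.469 Y45.985
G01 X57.564 Y44.939
G01 X54.705 Y42.080
G01 X53.659 Y38.175
G01 X54.705 Y34.270
G01 X57.564 Y31.411
G01 X61.469 Y30.365
G01 X65.374 Y31.411
G01 X68.233 Y34.270
G01 X69.279 Y38.175
M5
G00 X44.052 Y122.443
M3 S311
G01 X98.114 Y122.443 F2511
G01 X98.114 Y88.052
G01 X44.052 Y88.052
G01 X44.052 Y122.443
M5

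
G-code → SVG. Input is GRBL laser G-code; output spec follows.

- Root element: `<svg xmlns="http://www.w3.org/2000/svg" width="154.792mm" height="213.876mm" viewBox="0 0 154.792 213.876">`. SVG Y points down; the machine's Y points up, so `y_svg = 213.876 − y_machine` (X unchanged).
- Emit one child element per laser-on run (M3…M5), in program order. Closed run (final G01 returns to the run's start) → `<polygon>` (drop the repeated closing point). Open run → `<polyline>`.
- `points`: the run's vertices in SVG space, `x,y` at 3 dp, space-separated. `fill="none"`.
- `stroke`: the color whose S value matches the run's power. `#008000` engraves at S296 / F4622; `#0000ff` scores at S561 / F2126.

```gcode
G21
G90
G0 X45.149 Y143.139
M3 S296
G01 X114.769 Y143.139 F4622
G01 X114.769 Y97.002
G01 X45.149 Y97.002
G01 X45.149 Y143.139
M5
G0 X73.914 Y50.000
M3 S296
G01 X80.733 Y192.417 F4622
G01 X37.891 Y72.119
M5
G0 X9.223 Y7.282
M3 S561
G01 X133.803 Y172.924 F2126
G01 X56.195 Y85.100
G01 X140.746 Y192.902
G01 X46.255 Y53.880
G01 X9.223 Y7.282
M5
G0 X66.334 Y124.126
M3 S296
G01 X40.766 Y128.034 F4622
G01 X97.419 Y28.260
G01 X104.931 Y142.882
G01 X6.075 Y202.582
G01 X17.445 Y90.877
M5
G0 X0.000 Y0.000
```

Machine Y-up, SVG Y-down with viewBox height 213.876, so y_svg = 213.876 − y_machine; X carries over.

Run 1: power S296 maps to stroke `#008000` (engrave). The run returns to its start, so emit a `<polygon>` with points (Y-flipped): 45.149,70.737 114.769,70.737 114.769,116.874 45.149,116.874.

Run 2: the run's S296 means `#008000` (engrave). The run is open, so emit a `<polyline>` with points (Y-flipped): 73.914,163.876 80.733,21.459 37.891,141.757.

Run 3: the run's S561 means `#0000ff` (score). The run returns to its start, so emit a `<polygon>` with points (Y-flipped): 9.223,206.594 133.803,40.952 56.195,128.776 140.746,20.974 46.255,159.996.

Run 4: S296 ⇒ engrave layer `#008000`. The run is open, so emit a `<polyline>` with points (Y-flipped): 66.334,89.750 40.766,85.842 97.419,185.616 104.931,70.994 6.075,11.294 17.445,122.999.

<svg xmlns="http://www.w3.org/2000/svg" width="154.792mm" height="213.876mm" viewBox="0 0 154.792 213.876">
  <polygon points="45.149,70.737 114.769,70.737 114.769,116.874 45.149,116.874" fill="none" stroke="#008000"/>
  <polyline points="73.914,163.876 80.733,21.459 37.891,141.757" fill="none" stroke="#008000"/>
  <polygon points="9.223,206.594 133.803,40.952 56.195,128.776 140.746,20.974 46.255,159.996" fill="none" stroke="#0000ff"/>
  <polyline points="66.334,89.750 40.766,85.842 97.419,185.616 104.931,70.994 6.075,11.294 17.445,122.999" fill="none" stroke="#008000"/>
</svg>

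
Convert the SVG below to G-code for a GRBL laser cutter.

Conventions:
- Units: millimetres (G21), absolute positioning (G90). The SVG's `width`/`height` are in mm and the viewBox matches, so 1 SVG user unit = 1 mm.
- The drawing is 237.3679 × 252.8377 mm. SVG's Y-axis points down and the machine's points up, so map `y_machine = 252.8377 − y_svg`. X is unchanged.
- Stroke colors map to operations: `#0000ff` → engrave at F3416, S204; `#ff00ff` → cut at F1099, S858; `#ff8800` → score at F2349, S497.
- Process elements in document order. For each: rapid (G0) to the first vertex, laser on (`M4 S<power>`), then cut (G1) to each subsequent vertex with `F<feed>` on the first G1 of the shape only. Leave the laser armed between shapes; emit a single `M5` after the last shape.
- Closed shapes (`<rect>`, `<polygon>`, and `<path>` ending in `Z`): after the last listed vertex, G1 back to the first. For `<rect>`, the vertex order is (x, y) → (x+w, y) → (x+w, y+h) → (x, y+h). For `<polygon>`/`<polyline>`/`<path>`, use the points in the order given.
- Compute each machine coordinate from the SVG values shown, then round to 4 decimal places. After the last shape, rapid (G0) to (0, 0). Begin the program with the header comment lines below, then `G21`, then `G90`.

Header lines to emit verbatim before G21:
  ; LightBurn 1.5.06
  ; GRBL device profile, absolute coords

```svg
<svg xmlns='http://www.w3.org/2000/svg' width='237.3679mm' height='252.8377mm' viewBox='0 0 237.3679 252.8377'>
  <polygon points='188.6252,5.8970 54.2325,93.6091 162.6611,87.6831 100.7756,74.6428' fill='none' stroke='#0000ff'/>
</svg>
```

viewBox `0 0 237.3679 252.8377` with mm width/height → 1 unit = 1 mm. Flip: y_m = 252.8377 − y_svg.

**Shape 1** — `<polygon>` closed polygon, stroke `#0000ff` → engrave (S204, F3416). Machine vertices: (188.6252,246.9407) → (54.2325,159.2286) → (162.6611,165.1546) → (100.7756,178.1949) → (188.6252,246.9407). Closed: final G1 returns to the first vertex.

; LightBurn 1.5.06
; GRBL device profile, absolute coords
G21
G90
G0 X188.6252 Y246.9407
M4 S204
G1 X54.2325 Y159.2286 F3416
G1 X162.6611 Y165.1546
G1 X100.7756 Y178.1949
G1 X188.6252 Y246.9407
M5
G0 X0.0000 Y0.0000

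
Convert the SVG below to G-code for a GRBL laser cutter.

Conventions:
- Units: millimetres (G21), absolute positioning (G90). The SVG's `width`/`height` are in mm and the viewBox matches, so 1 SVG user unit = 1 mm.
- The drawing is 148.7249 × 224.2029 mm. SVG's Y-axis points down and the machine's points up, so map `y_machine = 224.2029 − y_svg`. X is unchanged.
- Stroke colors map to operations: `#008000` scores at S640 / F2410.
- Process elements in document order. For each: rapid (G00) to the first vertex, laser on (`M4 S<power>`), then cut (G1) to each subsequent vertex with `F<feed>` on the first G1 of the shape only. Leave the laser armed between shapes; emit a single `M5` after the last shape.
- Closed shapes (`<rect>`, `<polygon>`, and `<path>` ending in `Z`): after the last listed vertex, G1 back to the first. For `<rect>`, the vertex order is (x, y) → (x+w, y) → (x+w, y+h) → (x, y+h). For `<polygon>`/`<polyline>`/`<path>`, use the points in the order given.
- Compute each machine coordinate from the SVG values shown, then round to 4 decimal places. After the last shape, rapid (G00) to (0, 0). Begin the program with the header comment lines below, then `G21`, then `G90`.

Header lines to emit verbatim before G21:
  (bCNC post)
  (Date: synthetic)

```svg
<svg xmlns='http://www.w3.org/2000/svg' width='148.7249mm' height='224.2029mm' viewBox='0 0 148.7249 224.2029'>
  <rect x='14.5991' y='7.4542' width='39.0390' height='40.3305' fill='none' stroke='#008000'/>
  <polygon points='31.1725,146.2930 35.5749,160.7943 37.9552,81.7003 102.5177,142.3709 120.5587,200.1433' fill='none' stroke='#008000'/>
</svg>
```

viewBox `0 0 148.7249 224.2029` with mm width/height → 1 unit = 1 mm. Flip: y_m = 224.2029 − y_svg.

**Shape 1** — `<rect>` rectangle, stroke `#008000` → score (S640, F2410). Machine vertices: (14.5991,216.7487) → (53.6381,216.7487) → (53.6381,176.4182) → (14.5991,176.4182) → (14.5991,216.7487). Closed: final G1 returns to the first vertex.

**Shape 2** — `<polygon>` closed polygon, stroke `#008000` → score (S640, F2410). Machine vertices: (31.1725,77.9099) → (35.5749,63.4086) → (37.9552,142.5026) → (102.5177,81.8320) → (120.5587,24.0596) → (31.1725,77.9099). Closed: final G1 returns to the first vertex.

(bCNC post)
(Date: synthetic)
G21
G90
G00 X14.5991 Y216.7487
M4 S640
G1 X53.6381 Y216.7487 F2410
G1 X53.6381 Y176.4182
G1 X14.5991 Y176.4182
G1 X14.5991 Y216.7487
G00 X31.1725 Y77.9099
M4 S640
G1 X35.5749 Y63.4086 F2410
G1 X37.9552 Y142.5026
G1 X102.5177 Y81.8320
G1 X120.5587 Y24.0596
G1 X31.1725 Y77.9099
M5
G00 X0.0000 Y0.0000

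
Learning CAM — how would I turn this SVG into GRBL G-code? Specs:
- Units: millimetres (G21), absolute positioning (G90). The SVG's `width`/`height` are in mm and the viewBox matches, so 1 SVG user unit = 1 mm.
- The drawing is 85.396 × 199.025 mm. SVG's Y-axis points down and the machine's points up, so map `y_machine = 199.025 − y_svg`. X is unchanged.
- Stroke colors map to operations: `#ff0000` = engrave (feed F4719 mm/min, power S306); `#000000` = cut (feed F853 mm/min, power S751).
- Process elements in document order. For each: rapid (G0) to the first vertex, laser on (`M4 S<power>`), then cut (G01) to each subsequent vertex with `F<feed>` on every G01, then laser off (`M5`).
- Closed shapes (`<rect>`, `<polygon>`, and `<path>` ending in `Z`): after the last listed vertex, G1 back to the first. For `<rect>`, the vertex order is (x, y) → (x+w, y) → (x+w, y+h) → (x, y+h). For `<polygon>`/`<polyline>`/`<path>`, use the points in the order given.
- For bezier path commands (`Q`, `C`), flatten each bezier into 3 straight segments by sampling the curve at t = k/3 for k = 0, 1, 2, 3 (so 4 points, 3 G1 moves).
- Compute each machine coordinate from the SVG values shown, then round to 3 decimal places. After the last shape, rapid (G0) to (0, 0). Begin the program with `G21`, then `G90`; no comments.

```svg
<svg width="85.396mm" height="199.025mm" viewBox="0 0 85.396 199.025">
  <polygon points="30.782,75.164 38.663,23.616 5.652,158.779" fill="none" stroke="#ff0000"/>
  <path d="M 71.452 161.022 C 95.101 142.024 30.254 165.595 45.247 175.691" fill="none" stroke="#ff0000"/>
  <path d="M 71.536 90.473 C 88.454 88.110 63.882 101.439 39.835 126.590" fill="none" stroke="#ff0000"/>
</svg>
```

Since the viewBox matches the mm dimensions, user units are millimetres directly. The only transform is the Y-flip y_m = 199.025 − y_svg.

Shape 1 is a closed polygon drawn with `<polygon>`. Its stroke #ff0000 means engrave at S306, F4719. After flipping Y the toolpath is (30.782,123.861) → (38.663,175.409) → (5.652,40.246) → (30.782,123.861), returning to the start.

Shape 2 is a cubic bezier drawn with `<path>`. Its stroke #ff0000 means engrave at S306, F4719. After flipping Y the toolpath is (71.452,38.003) → (71.837,44.887) → (50.633,35.846) → (45.247,23.334).

Shape 3 is a cubic bezier drawn with `<path>`. Its stroke #ff0000 means engrave at S306, F4719. After flipping Y the toolpath is (71.536,108.552) → (76.180,105.828) → (62.501,93.502) → (39.835,72.435).

G21
G90
G0 X30.782 Y123.861
M4 S306
G01 X38.663 Y175.409 F4719
G01 X5.652 Y40.246 F4719
G01 X30.782 Y123.861 F4719
M5
G0 X71.452 Y38.003
M4 S306
G01 X71.837 Y44.887 F4719
G01 X50.633 Y35.846 F4719
G01 X45.247 Y23.334 F4719
M5
G0 X71.536 Y108.552
M4 S306
G01 X76.180 Y105.828 F4719
G01 X62.501 Y93.502 F4719
G01 X39.835 Y72.435 F4719
M5
G0 X0.000 Y0.000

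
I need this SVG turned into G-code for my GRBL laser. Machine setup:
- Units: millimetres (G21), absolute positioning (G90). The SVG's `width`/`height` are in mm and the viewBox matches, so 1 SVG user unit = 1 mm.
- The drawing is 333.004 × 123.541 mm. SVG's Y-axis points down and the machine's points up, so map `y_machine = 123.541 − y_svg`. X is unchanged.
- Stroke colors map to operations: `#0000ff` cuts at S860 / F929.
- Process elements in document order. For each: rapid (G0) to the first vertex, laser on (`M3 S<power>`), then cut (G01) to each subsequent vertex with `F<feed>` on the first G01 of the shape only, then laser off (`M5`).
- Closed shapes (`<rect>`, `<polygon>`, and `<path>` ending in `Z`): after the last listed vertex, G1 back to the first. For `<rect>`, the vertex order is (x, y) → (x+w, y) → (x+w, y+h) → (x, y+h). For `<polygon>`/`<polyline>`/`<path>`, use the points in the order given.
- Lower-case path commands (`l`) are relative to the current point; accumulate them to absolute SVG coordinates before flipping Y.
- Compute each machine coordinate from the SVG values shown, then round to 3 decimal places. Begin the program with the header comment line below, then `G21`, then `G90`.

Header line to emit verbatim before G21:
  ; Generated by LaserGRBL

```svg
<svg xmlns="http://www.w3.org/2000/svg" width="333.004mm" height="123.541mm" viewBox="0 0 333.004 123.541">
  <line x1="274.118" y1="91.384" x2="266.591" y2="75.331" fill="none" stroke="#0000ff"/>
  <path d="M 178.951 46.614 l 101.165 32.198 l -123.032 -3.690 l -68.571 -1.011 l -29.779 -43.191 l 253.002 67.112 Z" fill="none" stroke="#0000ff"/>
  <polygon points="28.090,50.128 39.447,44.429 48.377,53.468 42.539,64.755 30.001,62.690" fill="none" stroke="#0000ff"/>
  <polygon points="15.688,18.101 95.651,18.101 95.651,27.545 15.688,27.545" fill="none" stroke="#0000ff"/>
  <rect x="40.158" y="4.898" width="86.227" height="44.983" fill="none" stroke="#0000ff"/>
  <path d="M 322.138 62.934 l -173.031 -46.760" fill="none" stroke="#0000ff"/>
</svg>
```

; Generated by LaserGRBL
G21
G90
G0 X274.118 Y32.157
M3 S860
G01 X266.591 Y48.210 F929
M5
G0 X178.951 Y76.927
M3 S860
G01 X280.116 Y44.729 F929
G01 X157.084 Y48.419
G01 X88.513 Y49.430
G01 X58.734 Y92.621
G01 X311.736 Y25.509
G01 X178.951 Y76.927
M5
G0 X28.090 Y73.413
M3 S860
G01 X39.447 Y79.112 F929
G01 X48.377 Y70.073
G01 X42.539 Y58.786
G01 X30.001 Y60.851
G01 X28.090 Y73.413
M5
G0 X15.688 Y105.440
M3 S860
G01 X95.651 Y105.440 F929
G01 X95.651 Y95.996
G01 X15.688 Y95.996
G01 X15.688 Y105.440
M5
G0 X40.158 Y118.643
M3 S860
G01 X126.385 Y118.643 F929
G01 X126.385 Y73.660
G01 X40.158 Y73.660
G01 X40.158 Y118.643
M5
G0 X322.138 Y60.607
M3 S860
G01 X149.107 Y107.367 F929
M5

viewBox `0 0 333.004 123.541` with mm width/height → 1 unit = 1 mm. Flip: y_m = 123.541 − y_svg.

**Shape 1** — `<line>` line segment, stroke `#0000ff` → cut (S860, F929). Machine vertices: (274.118,32.157) → (266.591,48.210). Open path.

**Shape 2** — `<path>` closed polygon, stroke `#0000ff` → cut (S860, F929). Machine vertices: (178.951,76.927) → (280.116,44.729) → (157.084,48.419) → (88.513,49.430) → (58.734,92.621) → (311.736,25.509) → (178.951,76.927). Closed: final G1 returns to the first vertex.

**Shape 3** — `<polygon>` regular polygon, stroke `#0000ff` → cut (S860, F929). Machine vertices: (28.090,73.413) → (39.447,79.112) → (48.377,70.073) → (42.539,58.786) → (30.001,60.851) → (28.090,73.413). Closed: final G1 returns to the first vertex.

**Shape 4** — `<polygon>` rectangle, stroke `#0000ff` → cut (S860, F929). Machine vertices: (15.688,105.440) → (95.651,105.440) → (95.651,95.996) → (15.688,95.996) → (15.688,105.440). Closed: final G1 returns to the first vertex.

**Shape 5** — `<rect>` rectangle, stroke `#0000ff` → cut (S860, F929). Machine vertices: (40.158,118.643) → (126.385,118.643) → (126.385,73.660) → (40.158,73.660) → (40.158,118.643). Closed: final G1 returns to the first vertex.

**Shape 6** — `<path>` line segment, stroke `#0000ff` → cut (S860, F929). Machine vertices: (322.138,60.607) → (149.107,107.367). Open path.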